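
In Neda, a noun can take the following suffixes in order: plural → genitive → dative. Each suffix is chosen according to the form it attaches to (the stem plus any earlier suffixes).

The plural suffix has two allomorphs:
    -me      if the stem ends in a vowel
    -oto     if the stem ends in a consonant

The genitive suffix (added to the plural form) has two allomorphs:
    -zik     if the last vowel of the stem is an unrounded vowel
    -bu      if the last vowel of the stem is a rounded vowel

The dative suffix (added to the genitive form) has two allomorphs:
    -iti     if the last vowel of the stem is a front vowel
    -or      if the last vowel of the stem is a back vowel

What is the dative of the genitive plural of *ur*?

The final sound of *ur* is /r/, which is a consonant, so the plural suffix is -oto, giving *uroto*.
The plural form *uroto* — last vowel /o/ (a rounded vowel) → -bu → *urotobu*.
The genitive form *urotobu*: last vowel = /u/, a back vowel → -or → *urotobuor*.

urotobuor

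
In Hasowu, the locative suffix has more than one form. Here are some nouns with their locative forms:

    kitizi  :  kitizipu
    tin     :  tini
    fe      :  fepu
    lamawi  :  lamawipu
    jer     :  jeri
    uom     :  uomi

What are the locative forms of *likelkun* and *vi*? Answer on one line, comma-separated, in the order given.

The suffix is conditioned by the final sound: -i when the stem ends in a consonant (*tin*, *jer*, *uom*); -pu when the stem ends in a vowel (*kitizi*, *fe*, *lamawi*).
*likelkun*: final sound = /n/, a consonant → -i → *likelkuni*.
The final sound of *vi* is /i/, which is a vowel, so the suffix is -pu, giving *vipu*.

likelkuni, vipu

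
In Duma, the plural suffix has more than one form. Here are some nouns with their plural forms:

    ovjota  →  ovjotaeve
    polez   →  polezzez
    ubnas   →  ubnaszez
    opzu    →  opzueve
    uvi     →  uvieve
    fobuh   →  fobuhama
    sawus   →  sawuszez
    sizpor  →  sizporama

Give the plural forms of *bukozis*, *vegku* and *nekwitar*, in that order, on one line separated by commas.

The pattern is sibilance of the final sound: -zez when the stem ends in a sibilant (*polez*, *ubnas*, *sawus*); -ama when the stem ends in a non-sibilant consonant (*fobuh*, *sizpor*); -eve when the stem ends in a vowel (*ovjota*, *opzu*, *uvi*).
*bukozis*: final sound = /s/, a sibilant → -zez → *bukoziszez*.
*vegku*: final sound = /u/, a vowel → -eve → *vegkueve*.
The final sound of *nekwitar* is /r/, which is a non-sibilant consonant, so the suffix is -ama, giving *nekwitarama*.

bukoziszez, vegkueve, nekwitarama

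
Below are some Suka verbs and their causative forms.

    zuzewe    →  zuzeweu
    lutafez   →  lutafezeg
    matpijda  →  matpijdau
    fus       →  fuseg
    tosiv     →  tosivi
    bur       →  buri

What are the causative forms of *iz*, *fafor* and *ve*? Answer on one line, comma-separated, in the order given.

Looking at the final sound of each stem: -eg when the stem ends in a sibilant (*lutafez*, *fus*); -i when the stem ends in a non-sibilant consonant (*tosiv*, *bur*); -u when the stem ends in a vowel (*zuzewe*, *matpijda*).
The final sound of *iz* is /z/, which is a sibilant, so the suffix is -eg, giving *izeg*.
The final sound of *fafor* is /r/, which is a non-sibilant consonant, so the suffix is -i, giving *fafori*.
*ve* — final sound /e/ (a vowel) → -u → *veu*.

izeg, fafori, veu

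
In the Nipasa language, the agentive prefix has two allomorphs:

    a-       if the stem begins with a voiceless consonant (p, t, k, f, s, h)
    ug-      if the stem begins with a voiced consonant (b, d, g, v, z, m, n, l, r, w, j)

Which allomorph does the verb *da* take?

*da* — first consonant /d/ (voiced) → ug-.

ug-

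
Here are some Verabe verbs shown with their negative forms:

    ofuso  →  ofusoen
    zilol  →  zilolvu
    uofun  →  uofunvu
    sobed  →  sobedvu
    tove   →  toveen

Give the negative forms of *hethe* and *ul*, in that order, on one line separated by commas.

hetheen, ulvu

The alternation tracks the final sound of the stem — -vu when the stem ends in a consonant (*zilol*, *uofun*, *sobed*); -en when the stem ends in a vowel (*ofuso*, *tove*).
Since the final sound of *hethe* is /e/ (a vowel), it takes -en, giving *hetheen*.
*ul*: final sound = /l/, a consonant → -vu → *ulvu*.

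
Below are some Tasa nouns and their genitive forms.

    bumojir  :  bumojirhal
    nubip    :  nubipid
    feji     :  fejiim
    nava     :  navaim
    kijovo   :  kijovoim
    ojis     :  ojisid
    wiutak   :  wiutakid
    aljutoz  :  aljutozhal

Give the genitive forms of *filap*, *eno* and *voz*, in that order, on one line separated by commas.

filapid, enoim, vozhal

The suffix is conditioned by the final sound: -id when the stem ends in a voiceless consonant (*nubip*, *ojis*, *wiutak*); -hal when the stem ends in a voiced consonant (*bumojir*, *aljutoz*); -im when the stem ends in a vowel (*feji*, *nava*, *kijovo*).
*filap*: final sound = /p/, a voiceless consonant → -id → *filapid*.
The final sound of *eno* is /o/, which is a vowel, so the suffix is -im, giving *enoim*.
Since the final sound of *voz* is /z/ (a voiced consonant), it takes -hal, giving *vozhal*.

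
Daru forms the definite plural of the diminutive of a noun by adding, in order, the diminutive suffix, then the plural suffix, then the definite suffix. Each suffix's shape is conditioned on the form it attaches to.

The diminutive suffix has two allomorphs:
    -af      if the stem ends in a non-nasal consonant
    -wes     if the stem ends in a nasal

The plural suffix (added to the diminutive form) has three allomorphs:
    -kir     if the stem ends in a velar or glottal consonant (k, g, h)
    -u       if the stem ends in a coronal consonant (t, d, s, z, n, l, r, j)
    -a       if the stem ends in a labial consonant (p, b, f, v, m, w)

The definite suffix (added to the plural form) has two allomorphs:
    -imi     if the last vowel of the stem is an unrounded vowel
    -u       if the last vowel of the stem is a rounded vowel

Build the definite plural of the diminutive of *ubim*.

The final consonant of *ubim* is /m/, which is a nasal, so the diminutive suffix is -wes, giving *ubimwes*.
Since the final consonant of the diminutive form *ubimwes* is /s/ (coronal), it takes -u, giving *ubimwesu*.
Since the last vowel of the plural form *ubimwesu* is /u/ (a rounded vowel), it takes -u, giving *ubimwesuu*.

ubimwesuu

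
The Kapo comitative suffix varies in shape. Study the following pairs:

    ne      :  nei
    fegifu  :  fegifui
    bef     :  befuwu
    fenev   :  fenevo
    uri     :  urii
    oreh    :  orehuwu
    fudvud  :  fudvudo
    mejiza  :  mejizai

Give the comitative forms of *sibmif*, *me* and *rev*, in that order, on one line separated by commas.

sibmifuwu, mei, revo

The suffix is conditioned by the final sound: -uwu when the stem ends in a voiceless consonant (*bef*, *oreh*); -o when the stem ends in a voiced consonant (*fenev*, *fudvud*); -i when the stem ends in a vowel (*ne*, *fegifu*, *uri*, *mejiza*).
*sibmif*: final sound = /f/, a voiceless consonant → -uwu → *sibmifuwu*.
*me*: final sound = /e/, a vowel → -i → *mei*.
The final sound of *rev* is /v/, which is a voiced consonant, so the suffix is -o, giving *revo*.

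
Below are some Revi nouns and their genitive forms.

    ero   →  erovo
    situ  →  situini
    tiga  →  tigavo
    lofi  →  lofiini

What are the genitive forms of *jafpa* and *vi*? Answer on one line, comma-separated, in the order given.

The suffix is conditioned by the last vowel: -ini when the last vowel of the stem is a high vowel (*situ*, *lofi*); -vo when the last vowel of the stem is a non-high vowel (*ero*, *tiga*).
The last vowel of *jafpa* is /a/, which is a non-high vowel, so the suffix is -vo, giving *jafpavo*.
Since the last vowel of *vi* is /i/ (a high vowel), it takes -ini, giving *viini*.

jafpavo, viini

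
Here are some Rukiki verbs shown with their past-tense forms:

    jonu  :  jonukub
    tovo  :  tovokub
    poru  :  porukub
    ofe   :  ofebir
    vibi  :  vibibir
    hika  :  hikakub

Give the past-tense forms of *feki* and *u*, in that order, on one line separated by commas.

fekibir, ukub

The pattern is front/back vowel harmony: -bir when the last vowel of the stem is a front vowel (*ofe*, *vibi*); -kub when the last vowel of the stem is a back vowel (*jonu*, *tovo*, *poru*, *hika*).
*feki*: last vowel = /i/, a front vowel → -bir → *fekibir*.
The last vowel of *u* is /u/, which is a back vowel, so the suffix is -kub, giving *ukub*.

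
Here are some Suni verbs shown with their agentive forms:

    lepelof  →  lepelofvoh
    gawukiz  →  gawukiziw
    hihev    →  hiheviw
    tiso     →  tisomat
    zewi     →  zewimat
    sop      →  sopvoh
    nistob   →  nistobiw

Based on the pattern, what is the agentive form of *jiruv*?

The alternation tracks the final sound of the stem — -voh when the stem ends in a voiceless consonant (*lepelof*, *sop*); -iw when the stem ends in a voiced consonant (*gawukiz*, *hihev*, *nistob*); -mat when the stem ends in a vowel (*tiso*, *zewi*).
The final sound of *jiruv* is /v/, which is a voiced consonant, so the suffix is -iw, giving *jiruviw*.

jiruviw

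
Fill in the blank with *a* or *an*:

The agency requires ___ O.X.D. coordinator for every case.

The indefinite article is chosen by the initial *sound* of the following word, not its spelling.
The initialism *O.X.D.* is read letter by letter; the first letter, O, is pronounced /oʊ/, which begins with a vowel sound.
So the article is *an*: The agency requires an O.X.D. coordinator for every case.

an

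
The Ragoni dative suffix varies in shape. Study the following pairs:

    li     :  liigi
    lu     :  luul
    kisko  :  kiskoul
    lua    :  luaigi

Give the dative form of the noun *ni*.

The pattern is rounding harmony: -ul when the last vowel of the stem is a rounded vowel (*lu*, *kisko*); -igi when the last vowel of the stem is an unrounded vowel (*li*, *lua*).
The last vowel of *ni* is /i/, which is an unrounded vowel, so the suffix is -igi, giving *niigi*.

niigi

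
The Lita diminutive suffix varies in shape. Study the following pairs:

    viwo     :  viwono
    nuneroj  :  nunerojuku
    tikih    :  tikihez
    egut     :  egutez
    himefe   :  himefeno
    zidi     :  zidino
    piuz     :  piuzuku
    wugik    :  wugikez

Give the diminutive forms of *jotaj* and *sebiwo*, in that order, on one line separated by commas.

jotajuku, sebiwono

The suffix is conditioned by the final sound: -ez when the stem ends in a voiceless consonant (*tikih*, *egut*, *wugik*); -uku when the stem ends in a voiced consonant (*nuneroj*, *piuz*); -no when the stem ends in a vowel (*viwo*, *himefe*, *zidi*).
The final sound of *jotaj* is /j/, which is a voiced consonant, so the suffix is -uku, giving *jotajuku*.
*sebiwo* — final sound /o/ (a vowel) → -no → *sebiwono*.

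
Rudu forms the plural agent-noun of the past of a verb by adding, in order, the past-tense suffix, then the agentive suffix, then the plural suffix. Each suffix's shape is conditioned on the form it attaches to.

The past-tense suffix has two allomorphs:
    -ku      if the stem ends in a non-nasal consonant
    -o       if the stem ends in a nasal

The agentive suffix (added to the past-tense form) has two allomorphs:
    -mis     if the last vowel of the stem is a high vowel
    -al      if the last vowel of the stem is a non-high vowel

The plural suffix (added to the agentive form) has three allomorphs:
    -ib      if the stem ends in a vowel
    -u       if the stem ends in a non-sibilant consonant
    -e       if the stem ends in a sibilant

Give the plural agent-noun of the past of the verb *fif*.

The final consonant of *fif* is /f/, which is non-nasal, so the past-tense suffix is -ku, giving *fifku*.
The past-tense form *fifku*: last vowel = /u/, a high vowel → -mis → *fifkumis*.
The agentive form *fifkumis* — final sound /s/ (a sibilant) → -e → *fifkumise*.

fifkumise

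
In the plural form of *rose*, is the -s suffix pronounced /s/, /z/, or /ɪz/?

/ɪz/

The stem *rose* ends in a sibilant (/s, z, ʃ, ʒ, tʃ, dʒ/).
The plural suffix surfaces as /ɪz/ after sibilants, /s/ after other voiceless consonants, and /z/ after other voiced sounds.
So the plural -s on *rose* is pronounced /ɪz/.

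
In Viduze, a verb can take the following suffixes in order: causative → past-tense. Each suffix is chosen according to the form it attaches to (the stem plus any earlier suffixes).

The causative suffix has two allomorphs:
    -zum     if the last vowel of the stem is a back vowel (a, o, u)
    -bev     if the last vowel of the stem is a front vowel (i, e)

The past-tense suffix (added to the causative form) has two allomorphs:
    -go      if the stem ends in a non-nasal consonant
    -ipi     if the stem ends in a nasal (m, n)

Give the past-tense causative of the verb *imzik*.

imzikbevgo

*imzik* — last vowel /i/ (a front vowel) → -bev → *imzikbev*.
The final consonant of the causative form *imzikbev* is /v/, which is non-nasal, so the past-tense suffix is -go, giving *imzikbevgo*.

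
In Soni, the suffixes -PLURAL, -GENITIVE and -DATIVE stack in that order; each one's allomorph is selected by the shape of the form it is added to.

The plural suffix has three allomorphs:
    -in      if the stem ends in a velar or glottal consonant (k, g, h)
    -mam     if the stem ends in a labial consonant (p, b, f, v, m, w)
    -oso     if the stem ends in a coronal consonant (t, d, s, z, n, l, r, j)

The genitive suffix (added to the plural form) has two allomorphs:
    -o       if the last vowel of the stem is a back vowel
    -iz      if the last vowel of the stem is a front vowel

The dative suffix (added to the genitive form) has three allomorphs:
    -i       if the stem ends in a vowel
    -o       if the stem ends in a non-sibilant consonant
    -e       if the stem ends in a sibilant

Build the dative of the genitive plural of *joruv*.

*joruv* — final consonant /v/ (labial) → -mam → *joruvmam*.
Since the last vowel of the plural form *joruvmam* is /a/ (a back vowel), it takes -o, giving *joruvmamo*.
Since the final sound of the genitive form *joruvmamo* is /o/ (a vowel), it takes -i, giving *joruvmamoi*.

joruvmamoi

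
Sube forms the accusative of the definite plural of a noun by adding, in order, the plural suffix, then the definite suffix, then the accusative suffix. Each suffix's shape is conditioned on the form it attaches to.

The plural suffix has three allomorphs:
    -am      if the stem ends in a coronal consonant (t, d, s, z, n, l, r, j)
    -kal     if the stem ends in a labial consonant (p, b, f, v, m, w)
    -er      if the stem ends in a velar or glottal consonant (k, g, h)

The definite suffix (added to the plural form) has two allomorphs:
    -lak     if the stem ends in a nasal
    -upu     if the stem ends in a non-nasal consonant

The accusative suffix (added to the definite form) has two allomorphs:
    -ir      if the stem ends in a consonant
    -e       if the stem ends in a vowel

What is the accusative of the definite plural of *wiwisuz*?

*wiwisuz* — final consonant /z/ (coronal) → -am → *wiwisuzam*.
The plural form *wiwisuzam*: final consonant = /m/, a nasal → -lak → *wiwisuzamlak*.
The definite form *wiwisuzamlak*: final sound = /k/, a consonant → -ir → *wiwisuzamlakir*.

wiwisuzamlakir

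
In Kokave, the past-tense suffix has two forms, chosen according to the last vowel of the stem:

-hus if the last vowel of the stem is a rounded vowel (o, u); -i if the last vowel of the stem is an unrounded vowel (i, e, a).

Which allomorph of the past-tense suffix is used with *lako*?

The last vowel of *lako* is /o/, which is a rounded vowel, so the suffix is -hus.

-hus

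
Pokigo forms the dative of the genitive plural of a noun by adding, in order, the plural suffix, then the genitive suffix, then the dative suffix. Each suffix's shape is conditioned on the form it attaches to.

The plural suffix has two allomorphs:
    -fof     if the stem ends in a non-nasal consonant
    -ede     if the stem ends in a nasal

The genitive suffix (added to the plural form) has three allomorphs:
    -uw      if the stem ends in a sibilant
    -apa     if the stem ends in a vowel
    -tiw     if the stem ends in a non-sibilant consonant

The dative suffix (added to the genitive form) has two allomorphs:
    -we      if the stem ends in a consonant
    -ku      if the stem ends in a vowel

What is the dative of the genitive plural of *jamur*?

jamurfoftiwwe

*jamur*: final consonant = /r/, non-nasal → -fof → *jamurfof*.
The plural form *jamurfof*: final sound = /f/, a non-sibilant consonant → -tiw → *jamurfoftiw*.
The genitive form *jamurfoftiw* — final sound /w/ (a consonant) → -we → *jamurfoftiwwe*.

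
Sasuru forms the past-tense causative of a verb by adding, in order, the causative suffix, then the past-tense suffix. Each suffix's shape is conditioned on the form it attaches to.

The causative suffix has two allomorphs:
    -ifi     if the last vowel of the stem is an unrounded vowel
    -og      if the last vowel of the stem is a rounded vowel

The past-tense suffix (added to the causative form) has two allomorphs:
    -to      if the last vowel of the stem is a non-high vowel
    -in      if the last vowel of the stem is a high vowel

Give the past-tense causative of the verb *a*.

aifiin

Since the last vowel of *a* is /a/ (an unrounded vowel), it takes -ifi, giving *aifi*.
The last vowel of the causative form *aifi* is /i/, which is a high vowel, so the past-tense suffix is -in, giving *aifiin*.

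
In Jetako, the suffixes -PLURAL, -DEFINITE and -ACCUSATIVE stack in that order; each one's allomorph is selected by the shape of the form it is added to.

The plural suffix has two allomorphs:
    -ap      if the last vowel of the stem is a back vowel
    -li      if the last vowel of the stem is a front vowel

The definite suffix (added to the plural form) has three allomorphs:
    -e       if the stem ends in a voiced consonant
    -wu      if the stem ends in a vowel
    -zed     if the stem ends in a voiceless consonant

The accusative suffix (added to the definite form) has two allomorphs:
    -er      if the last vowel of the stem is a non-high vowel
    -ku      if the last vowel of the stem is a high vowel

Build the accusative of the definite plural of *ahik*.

ahikliwuku

The last vowel of *ahik* is /i/, which is a front vowel, so the plural suffix is -li, giving *ahikli*.
The plural form *ahikli* — final sound /i/ (a vowel) → -wu → *ahikliwu*.
The definite form *ahikliwu*: last vowel = /u/, a high vowel → -ku → *ahikliwuku*.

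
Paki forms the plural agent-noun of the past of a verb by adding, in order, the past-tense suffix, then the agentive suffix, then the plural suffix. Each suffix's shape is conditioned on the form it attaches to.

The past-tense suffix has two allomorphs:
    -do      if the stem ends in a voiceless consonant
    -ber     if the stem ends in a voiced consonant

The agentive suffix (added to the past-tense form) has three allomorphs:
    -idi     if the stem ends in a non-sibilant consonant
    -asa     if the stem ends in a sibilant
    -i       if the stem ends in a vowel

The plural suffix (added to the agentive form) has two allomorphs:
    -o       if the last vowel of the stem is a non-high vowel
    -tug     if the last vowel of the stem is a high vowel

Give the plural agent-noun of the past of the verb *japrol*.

japrolberiditug

The final consonant of *japrol* is /l/, which is voiced, so the past-tense suffix is -ber, giving *japrolber*.
Since the final sound of the past-tense form *japrolber* is /r/ (a non-sibilant consonant), it takes -idi, giving *japrolberidi*.
The last vowel of the agentive form *japrolberidi* is /i/, which is a high vowel, so the plural suffix is -tug, giving *japrolberiditug*.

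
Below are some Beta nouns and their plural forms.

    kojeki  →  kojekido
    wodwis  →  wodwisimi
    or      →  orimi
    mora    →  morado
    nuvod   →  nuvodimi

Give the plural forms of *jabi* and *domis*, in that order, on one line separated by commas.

Looking at the final sound of each stem: -imi when the stem ends in a consonant (*wodwis*, *or*, *nuvod*); -do when the stem ends in a vowel (*kojeki*, *mora*).
Since the final sound of *jabi* is /i/ (a vowel), it takes -do, giving *jabido*.
*domis* — final sound /s/ (a consonant) → -imi → *domisimi*.

jabido, domisimi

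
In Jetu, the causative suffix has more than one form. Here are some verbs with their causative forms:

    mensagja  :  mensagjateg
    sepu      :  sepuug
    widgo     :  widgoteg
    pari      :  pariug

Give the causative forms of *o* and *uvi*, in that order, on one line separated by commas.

The pattern is height harmony: -ug when the last vowel of the stem is a high vowel (*sepu*, *pari*); -teg when the last vowel of the stem is a non-high vowel (*mensagja*, *widgo*).
*o* — last vowel /o/ (a non-high vowel) → -teg → *oteg*.
Since the last vowel of *uvi* is /i/ (a high vowel), it takes -ug, giving *uviug*.

oteg, uviug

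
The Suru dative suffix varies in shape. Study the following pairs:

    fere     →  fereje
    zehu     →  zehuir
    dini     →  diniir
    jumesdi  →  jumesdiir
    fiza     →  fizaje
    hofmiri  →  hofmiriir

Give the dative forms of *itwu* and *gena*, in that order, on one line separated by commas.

itwuir, genaje

The pattern is height harmony: -ir when the last vowel of the stem is a high vowel (*zehu*, *dini*, *jumesdi*, *hofmiri*); -je when the last vowel of the stem is a non-high vowel (*fere*, *fiza*).
*itwu*: last vowel = /u/, a high vowel → -ir → *itwuir*.
The last vowel of *gena* is /a/, which is a non-high vowel, so the suffix is -je, giving *genaje*.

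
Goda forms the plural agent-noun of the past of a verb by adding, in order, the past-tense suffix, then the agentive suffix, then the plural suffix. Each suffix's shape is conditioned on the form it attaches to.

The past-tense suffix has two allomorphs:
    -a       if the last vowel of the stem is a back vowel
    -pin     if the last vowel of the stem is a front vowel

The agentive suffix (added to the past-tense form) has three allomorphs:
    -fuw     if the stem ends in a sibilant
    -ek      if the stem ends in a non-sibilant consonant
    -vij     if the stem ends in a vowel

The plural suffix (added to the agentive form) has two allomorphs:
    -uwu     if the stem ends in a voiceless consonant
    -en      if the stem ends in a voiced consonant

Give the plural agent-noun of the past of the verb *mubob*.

*mubob*: last vowel = /o/, a back vowel → -a → *muboba*.
The past-tense form *muboba*: final sound = /a/, a vowel → -vij → *mubobavij*.
Since the final consonant of the agentive form *mubobavij* is /j/ (voiced), it takes -en, giving *mubobavijen*.

mubobavijen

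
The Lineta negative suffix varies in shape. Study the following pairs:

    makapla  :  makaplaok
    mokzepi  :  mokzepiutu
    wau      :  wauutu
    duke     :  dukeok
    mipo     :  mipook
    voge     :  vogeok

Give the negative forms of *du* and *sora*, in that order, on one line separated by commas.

duutu, soraok

The pattern is height harmony: -utu when the last vowel of the stem is a high vowel (*mokzepi*, *wau*); -ok when the last vowel of the stem is a non-high vowel (*makapla*, *duke*, *mipo*, *voge*).
*du* — last vowel /u/ (a high vowel) → -utu → *duutu*.
*sora* — last vowel /a/ (a non-high vowel) → -ok → *soraok*.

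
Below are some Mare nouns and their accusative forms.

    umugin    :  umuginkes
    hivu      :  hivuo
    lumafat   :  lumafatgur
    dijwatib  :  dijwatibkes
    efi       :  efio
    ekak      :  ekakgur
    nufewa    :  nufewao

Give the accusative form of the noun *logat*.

Looking at the final sound of each stem: -gur when the stem ends in a voiceless consonant (*lumafat*, *ekak*); -kes when the stem ends in a voiced consonant (*umugin*, *dijwatib*); -o when the stem ends in a vowel (*hivu*, *efi*, *nufewa*).
*logat*: final sound = /t/, a voiceless consonant → -gur → *logatgur*.

logatgur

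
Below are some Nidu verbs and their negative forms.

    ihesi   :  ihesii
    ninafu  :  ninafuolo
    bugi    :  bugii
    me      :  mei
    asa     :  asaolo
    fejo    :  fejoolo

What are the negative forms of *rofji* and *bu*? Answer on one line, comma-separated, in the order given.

rofjii, buolo

The alternation tracks the last vowel of the stem — -i when the last vowel of the stem is a front vowel (*ihesi*, *bugi*, *me*); -olo when the last vowel of the stem is a back vowel (*ninafu*, *asa*, *fejo*).
*rofji* — last vowel /i/ (a front vowel) → -i → *rofjii*.
Since the last vowel of *bu* is /u/ (a back vowel), it takes -olo, giving *buolo*.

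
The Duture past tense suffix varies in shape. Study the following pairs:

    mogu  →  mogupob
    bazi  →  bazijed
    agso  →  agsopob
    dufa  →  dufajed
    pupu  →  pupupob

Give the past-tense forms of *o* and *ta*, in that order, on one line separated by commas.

opob, tajed

Looking at the last vowel of each stem: -pob when the last vowel of the stem is a rounded vowel (*mogu*, *agso*, *pupu*); -jed when the last vowel of the stem is an unrounded vowel (*bazi*, *dufa*).
Since the last vowel of *o* is /o/ (a rounded vowel), it takes -pob, giving *opob*.
Since the last vowel of *ta* is /a/ (an unrounded vowel), it takes -jed, giving *tajed*.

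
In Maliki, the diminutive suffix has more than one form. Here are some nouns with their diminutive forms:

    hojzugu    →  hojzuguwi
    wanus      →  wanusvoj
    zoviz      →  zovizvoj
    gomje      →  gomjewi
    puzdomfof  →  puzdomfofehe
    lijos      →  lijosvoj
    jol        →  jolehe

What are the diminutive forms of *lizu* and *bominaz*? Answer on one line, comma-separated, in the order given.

The suffix is conditioned by the final sound: -voj when the stem ends in a sibilant (*wanus*, *zoviz*, *lijos*); -ehe when the stem ends in a non-sibilant consonant (*puzdomfof*, *jol*); -wi when the stem ends in a vowel (*hojzugu*, *gomje*).
The final sound of *lizu* is /u/, which is a vowel, so the suffix is -wi, giving *lizuwi*.
*bominaz* — final sound /z/ (a sibilant) → -voj → *bominazvoj*.

lizuwi, bominazvoj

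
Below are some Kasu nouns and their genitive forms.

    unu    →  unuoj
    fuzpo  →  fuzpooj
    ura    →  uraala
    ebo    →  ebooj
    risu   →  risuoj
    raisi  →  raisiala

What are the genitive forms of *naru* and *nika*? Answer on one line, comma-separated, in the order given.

naruoj, nikaala

Looking at the last vowel of each stem: -oj when the last vowel of the stem is a rounded vowel (*unu*, *fuzpo*, *ebo*, *risu*); -ala when the last vowel of the stem is an unrounded vowel (*ura*, *raisi*).
Since the last vowel of *naru* is /u/ (a rounded vowel), it takes -oj, giving *naruoj*.
*nika*: last vowel = /a/, an unrounded vowel → -ala → *nikaala*.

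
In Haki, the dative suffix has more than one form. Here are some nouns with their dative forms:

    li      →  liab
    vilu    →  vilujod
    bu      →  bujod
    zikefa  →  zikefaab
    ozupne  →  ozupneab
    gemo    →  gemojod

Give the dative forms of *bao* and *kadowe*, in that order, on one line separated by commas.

Looking at the last vowel of each stem: -jod when the last vowel of the stem is a rounded vowel (*vilu*, *bu*, *gemo*); -ab when the last vowel of the stem is an unrounded vowel (*li*, *zikefa*, *ozupne*).
*bao* — last vowel /o/ (a rounded vowel) → -jod → *baojod*.
*kadowe* — last vowel /e/ (an unrounded vowel) → -ab → *kadoweab*.

baojod, kadoweab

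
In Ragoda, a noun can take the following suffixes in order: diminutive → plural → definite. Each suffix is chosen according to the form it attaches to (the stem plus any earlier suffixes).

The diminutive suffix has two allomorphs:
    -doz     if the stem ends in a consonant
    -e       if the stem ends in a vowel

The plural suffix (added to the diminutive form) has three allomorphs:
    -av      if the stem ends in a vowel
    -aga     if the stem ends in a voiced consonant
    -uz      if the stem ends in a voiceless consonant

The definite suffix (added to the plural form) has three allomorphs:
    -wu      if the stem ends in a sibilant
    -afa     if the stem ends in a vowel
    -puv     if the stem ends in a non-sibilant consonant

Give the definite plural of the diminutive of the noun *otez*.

*otez* — final sound /z/ (a consonant) → -doz → *otezdoz*.
The diminutive form *otezdoz* — final sound /z/ (a voiced consonant) → -aga → *otezdozaga*.
The plural form *otezdozaga* — final sound /a/ (a vowel) → -afa → *otezdozagaafa*.

otezdozagaafa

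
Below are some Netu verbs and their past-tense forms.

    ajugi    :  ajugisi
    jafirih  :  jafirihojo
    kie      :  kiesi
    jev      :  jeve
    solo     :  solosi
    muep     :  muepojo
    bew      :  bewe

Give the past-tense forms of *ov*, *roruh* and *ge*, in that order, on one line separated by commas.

The alternation tracks the final sound of the stem — -ojo when the stem ends in a voiceless consonant (*jafirih*, *muep*); -e when the stem ends in a voiced consonant (*jev*, *bew*); -si when the stem ends in a vowel (*ajugi*, *kie*, *solo*).
*ov*: final sound = /v/, a voiced consonant → -e → *ove*.
Since the final sound of *roruh* is /h/ (a voiceless consonant), it takes -ojo, giving *roruhojo*.
The final sound of *ge* is /e/, which is a vowel, so the suffix is -si, giving *gesi*.

ove, roruhojo, gesi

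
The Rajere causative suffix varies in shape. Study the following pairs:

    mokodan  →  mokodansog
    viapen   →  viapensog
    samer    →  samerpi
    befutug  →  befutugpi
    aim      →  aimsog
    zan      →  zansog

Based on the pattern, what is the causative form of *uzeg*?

The suffix is conditioned by the final consonant: -sog when the stem ends in a nasal (*mokodan*, *viapen*, *aim*, *zan*); -pi when the stem ends in a non-nasal consonant (*samer*, *befutug*).
The final consonant of *uzeg* is /g/, which is non-nasal, so the suffix is -pi, giving *uzegpi*.

uzegpi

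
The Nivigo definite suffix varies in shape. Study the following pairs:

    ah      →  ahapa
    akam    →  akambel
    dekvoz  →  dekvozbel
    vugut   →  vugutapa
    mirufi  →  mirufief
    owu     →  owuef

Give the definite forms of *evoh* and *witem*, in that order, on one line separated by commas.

evohapa, witembel

Looking at the final sound of each stem: -apa when the stem ends in a voiceless consonant (*ah*, *vugut*); -bel when the stem ends in a voiced consonant (*akam*, *dekvoz*); -ef when the stem ends in a vowel (*mirufi*, *owu*).
Since the final sound of *evoh* is /h/ (a voiceless consonant), it takes -apa, giving *evohapa*.
The final sound of *witem* is /m/, which is a voiced consonant, so the suffix is -bel, giving *witembel*.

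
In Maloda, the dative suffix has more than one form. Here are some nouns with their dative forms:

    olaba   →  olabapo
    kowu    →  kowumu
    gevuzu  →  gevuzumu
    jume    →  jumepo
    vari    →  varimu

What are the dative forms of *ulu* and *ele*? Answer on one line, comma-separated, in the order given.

The alternation tracks the last vowel of the stem — -mu when the last vowel of the stem is a high vowel (*kowu*, *gevuzu*, *vari*); -po when the last vowel of the stem is a non-high vowel (*olaba*, *jume*).
Since the last vowel of *ulu* is /u/ (a high vowel), it takes -mu, giving *ulumu*.
*ele* — last vowel /e/ (a non-high vowel) → -po → *elepo*.

ulumu, elepo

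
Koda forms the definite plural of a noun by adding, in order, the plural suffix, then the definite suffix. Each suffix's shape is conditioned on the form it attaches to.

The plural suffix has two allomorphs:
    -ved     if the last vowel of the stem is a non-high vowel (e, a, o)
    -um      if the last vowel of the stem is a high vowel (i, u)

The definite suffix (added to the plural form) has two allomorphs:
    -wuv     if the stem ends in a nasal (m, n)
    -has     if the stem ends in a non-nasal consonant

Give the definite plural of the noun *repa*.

*repa*: last vowel = /a/, a non-high vowel → -ved → *repaved*.
The plural form *repaved*: final consonant = /d/, non-nasal → -has → *repavedhas*.

repavedhas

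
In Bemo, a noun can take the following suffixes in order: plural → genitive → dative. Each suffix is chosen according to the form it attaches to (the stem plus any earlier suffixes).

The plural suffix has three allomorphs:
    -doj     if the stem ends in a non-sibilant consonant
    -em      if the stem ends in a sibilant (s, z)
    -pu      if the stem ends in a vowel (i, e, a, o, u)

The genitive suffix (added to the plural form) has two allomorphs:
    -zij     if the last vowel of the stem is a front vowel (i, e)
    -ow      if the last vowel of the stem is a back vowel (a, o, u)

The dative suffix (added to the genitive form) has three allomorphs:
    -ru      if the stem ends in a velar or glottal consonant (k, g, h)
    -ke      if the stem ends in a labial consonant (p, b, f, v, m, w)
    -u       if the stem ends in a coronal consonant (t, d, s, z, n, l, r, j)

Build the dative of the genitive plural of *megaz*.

megazemziju

*megaz* — final sound /z/ (a sibilant) → -em → *megazem*.
The plural form *megazem*: last vowel = /e/, a front vowel → -zij → *megazemzij*.
The genitive form *megazemzij* — final consonant /j/ (coronal) → -u → *megazemziju*.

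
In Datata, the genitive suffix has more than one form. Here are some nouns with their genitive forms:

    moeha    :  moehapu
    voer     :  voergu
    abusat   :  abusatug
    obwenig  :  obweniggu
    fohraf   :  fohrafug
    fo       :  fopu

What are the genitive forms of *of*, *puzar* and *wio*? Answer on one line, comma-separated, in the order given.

ofug, puzargu, wiopu

The alternation tracks the final sound of the stem — -ug when the stem ends in a voiceless consonant (*abusat*, *fohraf*); -gu when the stem ends in a voiced consonant (*voer*, *obwenig*); -pu when the stem ends in a vowel (*moeha*, *fo*).
*of*: final sound = /f/, a voiceless consonant → -ug → *ofug*.
*puzar*: final sound = /r/, a voiced consonant → -gu → *puzargu*.
*wio* — final sound /o/ (a vowel) → -pu → *wiopu*.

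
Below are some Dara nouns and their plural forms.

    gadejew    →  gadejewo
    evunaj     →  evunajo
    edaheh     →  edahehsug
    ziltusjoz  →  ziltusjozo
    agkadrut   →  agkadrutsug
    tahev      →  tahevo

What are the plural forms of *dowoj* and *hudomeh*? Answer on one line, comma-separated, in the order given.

Looking at the final consonant of each stem: -sug when the stem ends in a voiceless consonant (*edaheh*, *agkadrut*); -o when the stem ends in a voiced consonant (*gadejew*, *evunaj*, *ziltusjoz*, *tahev*).
Since the final consonant of *dowoj* is /j/ (voiced), it takes -o, giving *dowojo*.
Since the final consonant of *hudomeh* is /h/ (voiceless), it takes -sug, giving *hudomehsug*.

dowojo, hudomehsug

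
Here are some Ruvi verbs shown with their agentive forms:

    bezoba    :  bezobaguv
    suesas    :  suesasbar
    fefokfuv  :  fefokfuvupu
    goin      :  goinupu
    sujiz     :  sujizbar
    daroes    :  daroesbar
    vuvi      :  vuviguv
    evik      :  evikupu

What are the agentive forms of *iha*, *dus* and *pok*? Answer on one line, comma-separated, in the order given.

ihaguv, dusbar, pokupu

The alternation tracks the final sound of the stem — -bar when the stem ends in a sibilant (*suesas*, *sujiz*, *daroes*); -upu when the stem ends in a non-sibilant consonant (*fefokfuv*, *goin*, *evik*); -guv when the stem ends in a vowel (*bezoba*, *vuvi*).
*iha*: final sound = /a/, a vowel → -guv → *ihaguv*.
The final sound of *dus* is /s/, which is a sibilant, so the suffix is -bar, giving *dusbar*.
*pok*: final sound = /k/, a non-sibilant consonant → -upu → *pokupu*.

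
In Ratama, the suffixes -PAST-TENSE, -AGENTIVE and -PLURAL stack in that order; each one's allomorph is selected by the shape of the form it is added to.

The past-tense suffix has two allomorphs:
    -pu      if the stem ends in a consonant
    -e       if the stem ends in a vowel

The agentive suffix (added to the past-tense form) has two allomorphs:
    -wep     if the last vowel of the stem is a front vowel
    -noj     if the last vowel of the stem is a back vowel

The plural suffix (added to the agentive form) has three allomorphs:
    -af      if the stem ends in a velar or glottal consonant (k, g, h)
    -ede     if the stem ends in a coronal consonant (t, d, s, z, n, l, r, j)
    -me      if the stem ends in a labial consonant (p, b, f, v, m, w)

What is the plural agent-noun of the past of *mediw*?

*mediw* — final sound /w/ (a consonant) → -pu → *mediwpu*.
The past-tense form *mediwpu*: last vowel = /u/, a back vowel → -noj → *mediwpunoj*.
Since the final consonant of the agentive form *mediwpunoj* is /j/ (coronal), it takes -ede, giving *mediwpunojede*.

mediwpunojede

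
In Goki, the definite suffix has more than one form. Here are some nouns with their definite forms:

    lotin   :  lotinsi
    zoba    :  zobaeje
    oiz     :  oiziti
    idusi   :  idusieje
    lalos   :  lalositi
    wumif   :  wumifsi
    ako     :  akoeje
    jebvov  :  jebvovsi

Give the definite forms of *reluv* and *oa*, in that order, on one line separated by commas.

reluvsi, oaeje

The pattern is sibilance of the final sound: -iti when the stem ends in a sibilant (*oiz*, *lalos*); -si when the stem ends in a non-sibilant consonant (*lotin*, *wumif*, *jebvov*); -eje when the stem ends in a vowel (*zoba*, *idusi*, *ako*).
The final sound of *reluv* is /v/, which is a non-sibilant consonant, so the suffix is -si, giving *reluvsi*.
*oa* — final sound /a/ (a vowel) → -eje → *oaeje*.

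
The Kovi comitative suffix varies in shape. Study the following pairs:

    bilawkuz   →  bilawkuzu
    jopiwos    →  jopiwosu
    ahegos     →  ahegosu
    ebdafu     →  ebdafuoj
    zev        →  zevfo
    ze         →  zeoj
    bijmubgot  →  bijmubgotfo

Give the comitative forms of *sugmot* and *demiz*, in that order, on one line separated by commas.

Looking at the final sound of each stem: -u when the stem ends in a sibilant (*bilawkuz*, *jopiwos*, *ahegos*); -fo when the stem ends in a non-sibilant consonant (*zev*, *bijmubgot*); -oj when the stem ends in a vowel (*ebdafu*, *ze*).
*sugmot* — final sound /t/ (a non-sibilant consonant) → -fo → *sugmotfo*.
*demiz* — final sound /z/ (a sibilant) → -u → *demizu*.

sugmotfo, demizu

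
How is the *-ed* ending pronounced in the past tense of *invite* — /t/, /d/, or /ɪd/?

/ɪd/

The stem *invite* ends in /t/ or /d/.
The -ed suffix is realized as /ɪd/ after /t, d/; as /t/ after other voiceless consonants; and as /d/ after other voiced sounds.
So -ed on *invite* is pronounced /ɪd/.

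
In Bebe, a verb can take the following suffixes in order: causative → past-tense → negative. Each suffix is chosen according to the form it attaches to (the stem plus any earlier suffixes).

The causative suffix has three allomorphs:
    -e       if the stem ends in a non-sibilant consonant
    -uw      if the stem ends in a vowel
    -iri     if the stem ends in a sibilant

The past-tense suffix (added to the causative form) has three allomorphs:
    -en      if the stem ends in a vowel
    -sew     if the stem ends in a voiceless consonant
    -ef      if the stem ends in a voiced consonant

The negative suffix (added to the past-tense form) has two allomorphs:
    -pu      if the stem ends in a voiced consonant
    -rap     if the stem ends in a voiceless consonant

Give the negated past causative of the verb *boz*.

bozirienpu

*boz*: final sound = /z/, a sibilant → -iri → *boziri*.
The causative form *boziri*: final sound = /i/, a vowel → -en → *bozirien*.
Since the final consonant of the past-tense form *bozirien* is /n/ (voiced), it takes -pu, giving *bozirienpu*.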